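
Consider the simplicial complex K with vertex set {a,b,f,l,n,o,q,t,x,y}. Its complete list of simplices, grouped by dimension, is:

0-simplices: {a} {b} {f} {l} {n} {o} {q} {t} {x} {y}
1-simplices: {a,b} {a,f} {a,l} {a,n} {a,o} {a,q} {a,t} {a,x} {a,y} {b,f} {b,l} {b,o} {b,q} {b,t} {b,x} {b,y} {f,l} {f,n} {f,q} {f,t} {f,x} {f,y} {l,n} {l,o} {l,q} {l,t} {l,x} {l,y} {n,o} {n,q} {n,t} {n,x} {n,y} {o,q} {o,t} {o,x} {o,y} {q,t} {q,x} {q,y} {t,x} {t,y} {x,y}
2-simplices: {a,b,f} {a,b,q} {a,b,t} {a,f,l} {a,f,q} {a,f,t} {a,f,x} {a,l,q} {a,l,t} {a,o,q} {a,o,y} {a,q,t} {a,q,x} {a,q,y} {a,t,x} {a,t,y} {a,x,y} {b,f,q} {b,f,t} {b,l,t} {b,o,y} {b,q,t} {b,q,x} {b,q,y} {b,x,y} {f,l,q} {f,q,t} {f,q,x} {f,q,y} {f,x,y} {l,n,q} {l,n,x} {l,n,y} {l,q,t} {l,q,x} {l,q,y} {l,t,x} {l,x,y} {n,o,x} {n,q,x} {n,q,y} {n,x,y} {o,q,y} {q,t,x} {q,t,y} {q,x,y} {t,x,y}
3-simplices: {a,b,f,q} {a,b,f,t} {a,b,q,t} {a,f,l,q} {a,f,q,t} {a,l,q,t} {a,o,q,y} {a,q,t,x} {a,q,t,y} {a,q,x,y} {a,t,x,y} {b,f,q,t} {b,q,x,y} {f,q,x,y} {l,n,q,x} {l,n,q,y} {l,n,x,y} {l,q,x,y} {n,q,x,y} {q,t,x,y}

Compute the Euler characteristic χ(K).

n_0=10 n_1=43 n_2=47 n_3=20
χ=+10−43+47−20=-6

χ(K)=-6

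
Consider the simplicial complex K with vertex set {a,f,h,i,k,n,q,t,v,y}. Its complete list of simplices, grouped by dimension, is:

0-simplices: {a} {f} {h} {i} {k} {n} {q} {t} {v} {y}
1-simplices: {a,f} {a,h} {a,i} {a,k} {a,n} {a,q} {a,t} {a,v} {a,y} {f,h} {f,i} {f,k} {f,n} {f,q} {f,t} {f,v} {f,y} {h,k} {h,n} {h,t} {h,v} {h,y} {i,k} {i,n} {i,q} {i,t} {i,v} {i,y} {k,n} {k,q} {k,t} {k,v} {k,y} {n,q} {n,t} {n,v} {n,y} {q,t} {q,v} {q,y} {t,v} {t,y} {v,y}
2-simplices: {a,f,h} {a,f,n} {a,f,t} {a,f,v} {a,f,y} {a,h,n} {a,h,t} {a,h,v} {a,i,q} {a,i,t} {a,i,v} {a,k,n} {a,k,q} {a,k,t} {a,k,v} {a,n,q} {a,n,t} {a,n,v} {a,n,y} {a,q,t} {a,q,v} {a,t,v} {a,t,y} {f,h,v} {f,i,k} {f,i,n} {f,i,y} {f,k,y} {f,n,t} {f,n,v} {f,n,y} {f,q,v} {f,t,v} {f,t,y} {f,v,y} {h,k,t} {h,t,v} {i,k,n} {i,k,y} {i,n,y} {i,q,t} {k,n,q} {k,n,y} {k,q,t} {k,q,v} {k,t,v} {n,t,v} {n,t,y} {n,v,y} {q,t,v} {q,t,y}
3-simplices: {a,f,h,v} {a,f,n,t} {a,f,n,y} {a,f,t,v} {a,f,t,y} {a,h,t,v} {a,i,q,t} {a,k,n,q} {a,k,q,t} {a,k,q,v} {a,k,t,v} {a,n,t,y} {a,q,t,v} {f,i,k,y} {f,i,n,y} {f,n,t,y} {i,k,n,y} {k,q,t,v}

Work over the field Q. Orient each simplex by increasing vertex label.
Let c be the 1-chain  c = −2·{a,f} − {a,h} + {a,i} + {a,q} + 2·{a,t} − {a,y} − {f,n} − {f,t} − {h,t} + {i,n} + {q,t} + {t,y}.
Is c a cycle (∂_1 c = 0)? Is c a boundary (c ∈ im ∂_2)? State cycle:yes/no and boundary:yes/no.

n_0=10 n_1=43 n_2=51 n_3=18  [Q]
∂1: piv[af,ah,ai,ak,an,aq,at,av,ay] rk=9  ker:fh,fi,fk,fn,fq,ft,fv,fy,hk,hn,ht,hv,hy,ik,in,iq,it,iv,iy,kn,kq,kt,kv,ky,nq,nt,nv,ny,qt,qv,qy,tv,ty,vy
∂2: piv[afh,afn,aft,afv,afy,ahn,aht,ahv,aiq,ait,aiv,akn,akq,akt,akv,anq,ant,anv,any,aqt,aqv,atv,aty,fik,fin,fiy,fky,fqv,fvy,hkt,ikn,qty] rk=32  ker:fhv,fnt,fnv,fny,ftv,fty,htv,iky,iny,iqt,knq,kny,kqt,kqv,ktv,ntv,nty,nvy,qtv
∂3: piv[afhv,afnt,afny,aftv,afty,ahtv,aiqt,aknq,akqt,akqv,aktv,anty,aqtv,fiky,finy,ikny] rk=16  ker:fnty,kqtv
∂1c = 0
c vs im∂2: residual ≠ 0 ⇒ not boundary

cycle:yes boundary:no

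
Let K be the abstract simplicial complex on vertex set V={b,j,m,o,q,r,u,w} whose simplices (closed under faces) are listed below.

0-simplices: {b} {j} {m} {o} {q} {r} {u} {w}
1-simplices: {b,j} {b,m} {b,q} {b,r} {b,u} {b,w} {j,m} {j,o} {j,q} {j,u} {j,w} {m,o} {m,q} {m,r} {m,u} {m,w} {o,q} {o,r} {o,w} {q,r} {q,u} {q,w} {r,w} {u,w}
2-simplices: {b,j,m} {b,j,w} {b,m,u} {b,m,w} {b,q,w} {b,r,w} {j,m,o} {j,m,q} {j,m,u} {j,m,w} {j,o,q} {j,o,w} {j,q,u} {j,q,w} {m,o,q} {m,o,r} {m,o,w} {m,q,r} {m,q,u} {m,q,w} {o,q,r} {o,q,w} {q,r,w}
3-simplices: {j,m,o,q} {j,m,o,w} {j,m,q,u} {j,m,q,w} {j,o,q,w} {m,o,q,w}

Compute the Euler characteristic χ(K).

χ(K)=1

n_0=8 n_1=24 n_2=23 n_3=6
χ=+8−24+23−6=1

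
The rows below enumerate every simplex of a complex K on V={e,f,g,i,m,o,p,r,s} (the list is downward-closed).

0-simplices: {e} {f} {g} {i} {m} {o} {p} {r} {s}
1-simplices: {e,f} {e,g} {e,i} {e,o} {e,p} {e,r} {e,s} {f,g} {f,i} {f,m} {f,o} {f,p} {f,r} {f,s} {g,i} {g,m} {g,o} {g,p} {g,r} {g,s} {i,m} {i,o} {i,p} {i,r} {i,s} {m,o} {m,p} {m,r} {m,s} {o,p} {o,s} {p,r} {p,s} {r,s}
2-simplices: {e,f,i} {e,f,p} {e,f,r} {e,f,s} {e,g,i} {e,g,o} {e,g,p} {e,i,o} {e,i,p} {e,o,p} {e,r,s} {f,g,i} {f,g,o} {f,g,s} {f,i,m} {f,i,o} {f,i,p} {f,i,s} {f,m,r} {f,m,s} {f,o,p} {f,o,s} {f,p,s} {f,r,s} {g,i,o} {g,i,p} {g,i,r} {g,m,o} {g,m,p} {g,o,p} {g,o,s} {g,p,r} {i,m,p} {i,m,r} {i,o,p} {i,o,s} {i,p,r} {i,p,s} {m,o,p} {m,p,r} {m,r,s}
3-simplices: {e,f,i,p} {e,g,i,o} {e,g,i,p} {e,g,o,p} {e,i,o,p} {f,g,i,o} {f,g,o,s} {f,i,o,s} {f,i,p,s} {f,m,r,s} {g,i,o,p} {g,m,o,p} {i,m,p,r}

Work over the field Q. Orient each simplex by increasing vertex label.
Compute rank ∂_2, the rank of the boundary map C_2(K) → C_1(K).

n_0=9 n_1=34 n_2=41 n_3=13  [Q]
∂1: piv[ef,eg,ei,eo,ep,er,es,fm] rk=8  ker:fg,fi,fo,fp,fr,fs,gi,gm,go,gp,gr,gs,im,io,ip,ir,is,mo,mp,mr,ms,op,os,pr,ps,rs
∂2: piv[efi,efp,efr,efs,egi,ego,egp,eio,eip,eop,ers,fgi,fgo,fgs,fim,fis,fmr,fms,fos,fps,gir,gmo,gmp,gpr,imp,imr] rk=26  ker:fio,fip,fop,frs,gio,gip,gop,gos,iop,ios,ipr,ips,mop,mpr,mrs
∂3: piv[efip,egio,egip,egop,eiop,fgio,fgos,fios,fips,fmrs,gmop,impr] rk=12  ker:giop
rk∂_2=26

rank∂_2=26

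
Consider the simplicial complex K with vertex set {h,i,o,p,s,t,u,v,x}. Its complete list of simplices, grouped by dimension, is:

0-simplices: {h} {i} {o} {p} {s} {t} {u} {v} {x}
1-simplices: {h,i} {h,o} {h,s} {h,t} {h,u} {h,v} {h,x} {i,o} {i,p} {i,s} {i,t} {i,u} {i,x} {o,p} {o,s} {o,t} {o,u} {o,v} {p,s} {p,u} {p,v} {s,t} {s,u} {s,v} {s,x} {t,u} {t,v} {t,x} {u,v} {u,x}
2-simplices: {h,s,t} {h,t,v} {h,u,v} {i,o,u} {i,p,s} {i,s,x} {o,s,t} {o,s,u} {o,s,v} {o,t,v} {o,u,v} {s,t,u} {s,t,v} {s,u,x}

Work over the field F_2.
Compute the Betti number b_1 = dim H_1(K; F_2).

n_0=9 n_1=30 n_2=14  [Z2]
∂1: piv[hi,ho,hs,ht,hu,hv,hx,ip] rk=8  ker:io,is,it,iu,ix,op,os,ot,ou,ov,ps,pu,pv,st,su,sv,sx,tu,tv,tx,uv,ux
∂2: piv[hst,htv,huv,iou,ips,isx,ost,osu,osv,otv,ouv,stu,sux] rk=13  ker:stv
b_1=(30−8)−13=9

b_1=9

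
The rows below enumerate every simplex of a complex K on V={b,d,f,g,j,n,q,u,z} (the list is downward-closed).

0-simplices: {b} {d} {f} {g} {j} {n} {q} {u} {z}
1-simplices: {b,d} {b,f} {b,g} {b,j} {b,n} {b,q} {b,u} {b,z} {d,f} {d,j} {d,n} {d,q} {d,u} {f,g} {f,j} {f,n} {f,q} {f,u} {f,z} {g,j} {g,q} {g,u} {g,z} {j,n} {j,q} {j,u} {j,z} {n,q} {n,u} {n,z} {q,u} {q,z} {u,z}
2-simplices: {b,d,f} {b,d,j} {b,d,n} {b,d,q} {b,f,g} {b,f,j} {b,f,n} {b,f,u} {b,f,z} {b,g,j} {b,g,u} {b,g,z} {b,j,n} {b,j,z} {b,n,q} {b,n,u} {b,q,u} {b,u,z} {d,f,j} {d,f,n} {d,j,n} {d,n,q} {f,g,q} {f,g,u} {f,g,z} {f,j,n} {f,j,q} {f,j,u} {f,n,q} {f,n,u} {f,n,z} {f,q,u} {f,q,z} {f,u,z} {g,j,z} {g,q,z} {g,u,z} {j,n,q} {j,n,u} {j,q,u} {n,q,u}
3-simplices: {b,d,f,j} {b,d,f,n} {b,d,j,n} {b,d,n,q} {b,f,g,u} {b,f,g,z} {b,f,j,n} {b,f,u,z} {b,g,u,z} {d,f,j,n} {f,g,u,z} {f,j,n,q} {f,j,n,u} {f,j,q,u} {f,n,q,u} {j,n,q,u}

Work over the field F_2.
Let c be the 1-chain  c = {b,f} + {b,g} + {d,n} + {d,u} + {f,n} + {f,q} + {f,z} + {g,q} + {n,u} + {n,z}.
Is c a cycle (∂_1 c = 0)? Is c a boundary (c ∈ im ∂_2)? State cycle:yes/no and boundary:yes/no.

n_0=9 n_1=33 n_2=41 n_3=16  [Z2]
∂1: piv[bd,bf,bg,bj,bn,bq,bu,bz] rk=8  ker:df,dj,dn,dq,du,fg,fj,fn,fq,fu,fz,gj,gq,gu,gz,jn,jq,ju,jz,nq,nu,nz,qu,qz,uz
∂2: piv[bdf,bdj,bdn,bdq,bfg,bfj,bfn,bfu,bfz,bgj,bgu,bgz,bjn,bjz,bnq,bnu,bqu,buz,fgq,fjq,fju,fnq,fnz,fqz] rk=24  ker:dfj,dfn,djn,dnq,fgu,fgz,fjn,fnu,fqu,fuz,gjz,gqz,guz,jnq,jnu,jqu,nqu
∂3: piv[bdfj,bdfn,bdjn,bdnq,bfgu,bfgz,bfjn,bfuz,bguz,fjnq,fjnu,fjqu,fnqu] rk=13  ker:dfjn,fguz,jnqu
∂1c = 0
c vs im∂2: residual ≠ 0 ⇒ not boundary

cycle:yes boundary:no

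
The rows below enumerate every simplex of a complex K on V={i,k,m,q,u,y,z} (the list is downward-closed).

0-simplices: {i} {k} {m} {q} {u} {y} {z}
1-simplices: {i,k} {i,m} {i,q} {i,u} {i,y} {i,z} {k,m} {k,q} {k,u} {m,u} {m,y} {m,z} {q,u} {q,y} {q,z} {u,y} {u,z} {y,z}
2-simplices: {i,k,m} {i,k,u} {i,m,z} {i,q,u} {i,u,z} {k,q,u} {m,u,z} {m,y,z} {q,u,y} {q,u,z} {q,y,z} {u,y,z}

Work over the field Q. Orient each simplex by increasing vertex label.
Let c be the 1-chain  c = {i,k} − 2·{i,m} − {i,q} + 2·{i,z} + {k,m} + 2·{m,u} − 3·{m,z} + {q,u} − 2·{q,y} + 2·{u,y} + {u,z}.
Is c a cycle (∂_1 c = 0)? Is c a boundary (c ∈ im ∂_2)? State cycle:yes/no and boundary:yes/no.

n_0=7 n_1=18 n_2=12  [Q]
∂1: piv[ik,im,iq,iu,iy,iz] rk=6  ker:km,kq,ku,mu,my,mz,qu,qy,qz,uy,uz,yz
∂2: piv[ikm,iku,imz,iqu,iuz,kqu,muz,myz,quy,quz,qyz] rk=11  ker:uyz
∂1c = 0
c vs im∂2: reduces to 0 ⇒ boundary

cycle:yes boundary:yes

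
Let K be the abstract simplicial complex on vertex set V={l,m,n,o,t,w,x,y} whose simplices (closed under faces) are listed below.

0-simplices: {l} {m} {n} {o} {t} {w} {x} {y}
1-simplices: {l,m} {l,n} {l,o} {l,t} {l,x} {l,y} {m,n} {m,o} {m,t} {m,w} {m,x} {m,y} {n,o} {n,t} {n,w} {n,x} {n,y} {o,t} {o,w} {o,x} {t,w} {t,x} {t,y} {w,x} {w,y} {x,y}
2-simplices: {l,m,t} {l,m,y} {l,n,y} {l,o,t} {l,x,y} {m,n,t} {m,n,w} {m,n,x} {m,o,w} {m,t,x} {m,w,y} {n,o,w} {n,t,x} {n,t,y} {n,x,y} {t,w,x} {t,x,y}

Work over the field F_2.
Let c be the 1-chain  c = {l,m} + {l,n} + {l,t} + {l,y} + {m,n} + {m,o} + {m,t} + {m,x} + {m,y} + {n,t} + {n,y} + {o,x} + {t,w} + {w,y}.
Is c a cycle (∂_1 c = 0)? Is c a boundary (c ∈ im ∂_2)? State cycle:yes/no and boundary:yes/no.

n_0=8 n_1=26 n_2=17  [Z2]
∂1: piv[lm,ln,lo,lt,lx,ly,mw] rk=7  ker:mn,mo,mt,mx,my,no,nt,nw,nx,ny,ot,ow,ox,tw,tx,ty,wx,wy,xy
∂2: piv[lmt,lmy,lny,lot,lxy,mnt,mnw,mnx,mow,mtx,mwy,now,nty,nxy,twx] rk=15  ker:ntx,txy
∂1c = 0
c vs im∂2: residual ≠ 0 ⇒ not boundary

cycle:yes boundary:no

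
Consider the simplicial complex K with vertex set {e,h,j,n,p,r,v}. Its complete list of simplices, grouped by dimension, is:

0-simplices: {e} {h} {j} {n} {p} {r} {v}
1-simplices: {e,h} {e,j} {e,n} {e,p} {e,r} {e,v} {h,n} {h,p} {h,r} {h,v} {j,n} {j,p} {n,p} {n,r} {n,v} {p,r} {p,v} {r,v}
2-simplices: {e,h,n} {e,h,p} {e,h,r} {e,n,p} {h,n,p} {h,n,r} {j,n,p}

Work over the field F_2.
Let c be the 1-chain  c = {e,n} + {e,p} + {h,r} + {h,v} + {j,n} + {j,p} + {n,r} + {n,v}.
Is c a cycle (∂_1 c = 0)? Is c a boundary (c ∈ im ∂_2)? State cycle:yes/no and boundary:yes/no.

cycle:yes boundary:no

n_0=7 n_1=18 n_2=7  [Z2]
∂1: piv[eh,ej,en,ep,er,ev] rk=6  ker:hn,hp,hr,hv,jn,jp,np,nr,nv,pr,pv,rv
∂2: piv[ehn,ehp,ehr,enp,hnr,jnp] rk=6  ker:hnp
∂1c = 0
c vs im∂2: residual ≠ 0 ⇒ not boundary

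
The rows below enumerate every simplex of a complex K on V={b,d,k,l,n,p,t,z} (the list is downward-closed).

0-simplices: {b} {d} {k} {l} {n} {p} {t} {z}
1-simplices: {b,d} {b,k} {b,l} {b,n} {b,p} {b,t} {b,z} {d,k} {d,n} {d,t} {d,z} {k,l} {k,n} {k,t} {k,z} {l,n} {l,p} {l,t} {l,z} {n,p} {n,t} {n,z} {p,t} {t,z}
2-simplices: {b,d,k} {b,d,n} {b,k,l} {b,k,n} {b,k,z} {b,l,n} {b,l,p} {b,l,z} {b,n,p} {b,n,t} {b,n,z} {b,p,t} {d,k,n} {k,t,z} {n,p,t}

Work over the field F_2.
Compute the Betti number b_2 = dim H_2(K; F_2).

n_0=8 n_1=24 n_2=15  [Z2]
∂1: piv[bd,bk,bl,bn,bp,bt,bz] rk=7  ker:dk,dn,dt,dz,kl,kn,kt,kz,ln,lp,lt,lz,np,nt,nz,pt,tz
∂2: piv[bdk,bdn,bkl,bkn,bkz,bln,blp,blz,bnp,bnt,bnz,bpt,ktz] rk=13  ker:dkn,npt
b_2=(15−13)−0=2

b_2=2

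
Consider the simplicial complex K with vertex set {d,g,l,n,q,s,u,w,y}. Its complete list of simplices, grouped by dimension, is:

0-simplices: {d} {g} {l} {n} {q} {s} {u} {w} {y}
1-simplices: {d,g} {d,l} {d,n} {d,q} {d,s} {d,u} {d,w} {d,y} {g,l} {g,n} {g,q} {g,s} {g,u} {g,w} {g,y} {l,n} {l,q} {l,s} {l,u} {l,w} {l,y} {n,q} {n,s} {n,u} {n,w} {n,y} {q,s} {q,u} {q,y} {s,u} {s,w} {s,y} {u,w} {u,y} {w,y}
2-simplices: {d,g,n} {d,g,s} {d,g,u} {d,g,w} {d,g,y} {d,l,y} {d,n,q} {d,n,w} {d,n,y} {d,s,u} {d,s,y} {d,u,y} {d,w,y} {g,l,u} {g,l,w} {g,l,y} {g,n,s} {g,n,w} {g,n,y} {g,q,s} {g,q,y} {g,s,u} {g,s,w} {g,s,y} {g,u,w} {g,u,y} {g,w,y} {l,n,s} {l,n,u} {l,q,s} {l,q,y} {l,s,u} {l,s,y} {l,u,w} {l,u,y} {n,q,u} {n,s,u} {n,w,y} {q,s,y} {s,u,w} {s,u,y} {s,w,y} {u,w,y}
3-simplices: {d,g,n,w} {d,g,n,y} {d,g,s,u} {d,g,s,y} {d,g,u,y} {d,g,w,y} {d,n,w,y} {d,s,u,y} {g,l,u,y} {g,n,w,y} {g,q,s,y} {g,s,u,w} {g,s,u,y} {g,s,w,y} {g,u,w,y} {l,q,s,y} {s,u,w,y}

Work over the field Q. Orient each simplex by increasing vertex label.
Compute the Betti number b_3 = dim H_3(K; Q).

b_3=3

n_0=9 n_1=35 n_2=43 n_3=17  [Q]
∂1: piv[dg,dl,dn,dq,ds,du,dw,dy] rk=8  ker:gl,gn,gq,gs,gu,gw,gy,ln,lq,ls,lu,lw,ly,nq,ns,nu,nw,ny,qs,qu,qy,su,sw,sy,uw,uy,wy
∂2: piv[dgn,dgs,dgu,dgw,dgy,dly,dnq,dnw,dny,dsu,dsy,duy,dwy,glu,glw,gly,gns,gqs,gqy,gsw,guw,lns,lnu,lqs,lqy,nqu] rk=26  ker:gnw,gny,gsu,gsy,guy,gwy,lsu,lsy,luw,luy,nsu,nwy,qsy,suw,suy,swy,uwy
∂3: piv[dgnw,dgny,dgsu,dgsy,dguy,dgwy,dnwy,dsuy,gluy,gqsy,gsuw,gswy,guwy,lqsy] rk=14  ker:gnwy,gsuy,suwy
b_3=(17−14)−0=3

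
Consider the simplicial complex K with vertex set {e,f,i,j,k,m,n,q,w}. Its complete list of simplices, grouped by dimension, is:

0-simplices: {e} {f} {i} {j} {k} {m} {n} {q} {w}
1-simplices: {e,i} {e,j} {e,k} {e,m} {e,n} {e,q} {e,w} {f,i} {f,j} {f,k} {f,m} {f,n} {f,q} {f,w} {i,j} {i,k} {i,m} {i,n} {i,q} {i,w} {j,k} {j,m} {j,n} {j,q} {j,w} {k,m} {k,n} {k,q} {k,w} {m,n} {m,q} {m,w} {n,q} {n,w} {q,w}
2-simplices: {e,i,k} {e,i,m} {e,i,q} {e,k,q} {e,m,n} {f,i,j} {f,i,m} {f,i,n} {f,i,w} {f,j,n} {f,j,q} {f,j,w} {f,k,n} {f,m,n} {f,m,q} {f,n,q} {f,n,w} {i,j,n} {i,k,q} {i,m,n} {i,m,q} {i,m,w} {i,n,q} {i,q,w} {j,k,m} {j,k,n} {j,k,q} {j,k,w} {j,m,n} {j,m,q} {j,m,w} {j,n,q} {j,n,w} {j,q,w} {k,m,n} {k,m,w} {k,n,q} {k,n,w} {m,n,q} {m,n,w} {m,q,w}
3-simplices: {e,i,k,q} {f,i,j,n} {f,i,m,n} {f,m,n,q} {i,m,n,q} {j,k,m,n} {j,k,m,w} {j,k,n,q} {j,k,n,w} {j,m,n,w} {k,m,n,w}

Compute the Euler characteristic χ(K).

χ(K)=4

n_0=9 n_1=35 n_2=41 n_3=11
χ=+9−35+41−11=4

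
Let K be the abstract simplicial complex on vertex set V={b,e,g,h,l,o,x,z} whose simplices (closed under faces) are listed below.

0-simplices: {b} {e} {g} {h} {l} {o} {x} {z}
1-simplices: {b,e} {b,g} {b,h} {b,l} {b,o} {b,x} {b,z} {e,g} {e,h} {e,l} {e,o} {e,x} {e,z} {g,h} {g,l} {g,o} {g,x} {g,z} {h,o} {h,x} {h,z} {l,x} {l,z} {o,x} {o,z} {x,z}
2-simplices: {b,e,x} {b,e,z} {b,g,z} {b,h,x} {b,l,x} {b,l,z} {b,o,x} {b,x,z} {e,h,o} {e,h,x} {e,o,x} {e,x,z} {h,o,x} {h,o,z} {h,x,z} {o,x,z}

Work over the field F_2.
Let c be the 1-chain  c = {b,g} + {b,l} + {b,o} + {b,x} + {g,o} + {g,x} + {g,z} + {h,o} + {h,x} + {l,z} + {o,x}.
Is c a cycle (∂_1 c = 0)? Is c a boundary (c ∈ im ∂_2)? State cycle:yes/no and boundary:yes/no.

cycle:yes boundary:no

n_0=8 n_1=26 n_2=16  [Z2]
∂1: piv[be,bg,bh,bl,bo,bx,bz] rk=7  ker:eg,eh,el,eo,ex,ez,gh,gl,go,gx,gz,ho,hx,hz,lx,lz,ox,oz,xz
∂2: piv[bex,bez,bgz,bhx,blx,blz,box,bxz,eho,ehx,eox,hoz,hxz] rk=13  ker:exz,hox,oxz
∂1c = 0
c vs im∂2: residual ≠ 0 ⇒ not boundary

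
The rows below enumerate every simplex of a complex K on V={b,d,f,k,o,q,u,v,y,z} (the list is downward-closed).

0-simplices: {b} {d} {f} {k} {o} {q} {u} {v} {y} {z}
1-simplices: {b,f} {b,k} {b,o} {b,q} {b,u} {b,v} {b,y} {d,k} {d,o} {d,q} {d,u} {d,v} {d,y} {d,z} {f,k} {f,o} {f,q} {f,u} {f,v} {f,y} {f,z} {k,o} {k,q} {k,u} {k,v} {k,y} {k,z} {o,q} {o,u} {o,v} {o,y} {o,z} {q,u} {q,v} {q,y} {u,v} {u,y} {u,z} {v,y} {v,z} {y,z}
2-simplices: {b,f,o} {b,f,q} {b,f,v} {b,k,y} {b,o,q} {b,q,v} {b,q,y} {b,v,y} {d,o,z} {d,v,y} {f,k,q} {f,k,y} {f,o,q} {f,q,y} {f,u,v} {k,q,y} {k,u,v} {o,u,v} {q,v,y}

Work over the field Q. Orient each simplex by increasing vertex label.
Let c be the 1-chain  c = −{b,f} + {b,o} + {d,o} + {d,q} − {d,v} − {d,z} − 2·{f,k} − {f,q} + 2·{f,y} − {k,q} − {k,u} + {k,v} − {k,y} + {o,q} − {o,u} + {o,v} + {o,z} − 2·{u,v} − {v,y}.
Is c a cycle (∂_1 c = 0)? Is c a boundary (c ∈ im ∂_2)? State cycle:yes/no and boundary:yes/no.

n_0=10 n_1=41 n_2=19  [Q]
∂1: piv[bf,bk,bo,bq,bu,bv,by,dk,dz] rk=9  ker:do,dq,du,dv,dy,fk,fo,fq,fu,fv,fy,fz,ko,kq,ku,kv,ky,kz,oq,ou,ov,oy,oz,qu,qv,qy,uv,uy,uz,vy,vz,yz
∂2: piv[bfo,bfq,bfv,bky,boq,bqv,bqy,bvy,doz,dvy,fkq,fky,fqy,fuv,kuv,ouv] rk=16  ker:foq,kqy,qvy
∂1c = 0
c vs im∂2: residual ≠ 0 ⇒ not boundary

cycle:yes boundary:no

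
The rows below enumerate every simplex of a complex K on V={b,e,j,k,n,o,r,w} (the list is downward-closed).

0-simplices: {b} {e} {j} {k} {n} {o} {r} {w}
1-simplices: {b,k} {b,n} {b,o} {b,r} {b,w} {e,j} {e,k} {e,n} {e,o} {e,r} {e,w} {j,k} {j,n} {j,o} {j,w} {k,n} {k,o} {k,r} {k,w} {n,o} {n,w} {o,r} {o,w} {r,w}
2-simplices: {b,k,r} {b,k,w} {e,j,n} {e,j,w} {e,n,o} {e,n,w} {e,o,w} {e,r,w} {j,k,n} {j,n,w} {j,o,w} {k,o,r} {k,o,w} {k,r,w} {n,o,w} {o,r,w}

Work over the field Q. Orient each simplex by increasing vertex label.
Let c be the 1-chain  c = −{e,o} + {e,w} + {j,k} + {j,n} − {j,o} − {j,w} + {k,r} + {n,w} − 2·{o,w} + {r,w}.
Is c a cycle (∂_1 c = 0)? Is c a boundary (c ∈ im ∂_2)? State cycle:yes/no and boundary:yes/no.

n_0=8 n_1=24 n_2=16  [Q]
∂1: piv[bk,bn,bo,br,bw,ej,ek] rk=7  ker:en,eo,er,ew,jk,jn,jo,jw,kn,ko,kr,kw,no,nw,or,ow,rw
∂2: piv[bkr,bkw,ejn,ejw,eno,enw,eow,erw,jkn,jow,kor,kow,krw] rk=13  ker:jnw,now,orw
∂1c = 0
c vs im∂2: residual ≠ 0 ⇒ not boundary

cycle:yes boundary:no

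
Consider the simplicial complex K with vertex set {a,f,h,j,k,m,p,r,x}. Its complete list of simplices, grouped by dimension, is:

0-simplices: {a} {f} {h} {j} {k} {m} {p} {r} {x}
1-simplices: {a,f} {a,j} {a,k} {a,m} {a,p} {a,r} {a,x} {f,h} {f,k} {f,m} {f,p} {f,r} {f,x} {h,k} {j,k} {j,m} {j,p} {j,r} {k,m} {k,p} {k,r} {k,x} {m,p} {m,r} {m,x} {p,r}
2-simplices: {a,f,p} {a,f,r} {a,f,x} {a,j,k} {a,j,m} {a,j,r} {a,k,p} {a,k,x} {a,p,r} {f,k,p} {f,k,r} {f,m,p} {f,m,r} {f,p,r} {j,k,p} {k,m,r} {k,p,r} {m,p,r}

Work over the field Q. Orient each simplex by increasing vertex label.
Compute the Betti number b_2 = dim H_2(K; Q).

b_2=3

n_0=9 n_1=26 n_2=18  [Q]
∂1: piv[af,aj,ak,am,ap,ar,ax,fh] rk=8  ker:fk,fm,fp,fr,fx,hk,jk,jm,jp,jr,km,kp,kr,kx,mp,mr,mx,pr
∂2: piv[afp,afr,afx,ajk,ajm,ajr,akp,akx,apr,fkp,fkr,fmp,fmr,jkp,kmr] rk=15  ker:fpr,kpr,mpr
b_2=(18−15)−0=3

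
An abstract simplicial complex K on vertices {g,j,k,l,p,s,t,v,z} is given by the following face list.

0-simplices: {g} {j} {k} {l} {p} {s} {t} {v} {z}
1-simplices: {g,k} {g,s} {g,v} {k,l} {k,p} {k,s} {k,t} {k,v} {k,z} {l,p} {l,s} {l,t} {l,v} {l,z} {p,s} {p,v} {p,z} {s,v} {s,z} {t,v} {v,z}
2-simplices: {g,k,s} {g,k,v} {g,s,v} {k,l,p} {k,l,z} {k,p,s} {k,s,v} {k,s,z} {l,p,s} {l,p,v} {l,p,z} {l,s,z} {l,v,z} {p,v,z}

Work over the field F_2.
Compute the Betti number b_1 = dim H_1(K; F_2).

b_1=3

n_0=9 n_1=21 n_2=14  [Z2]
∂1: piv[gk,gs,gv,kl,kp,kt,kz] rk=7  ker:ks,kv,lp,ls,lt,lv,lz,ps,pv,pz,sv,sz,tv,vz
∂2: piv[gks,gkv,gsv,klp,klz,kps,ksz,lps,lpv,lpz,lvz] rk=11  ker:ksv,lsz,pvz
b_1=(21−7)−11=3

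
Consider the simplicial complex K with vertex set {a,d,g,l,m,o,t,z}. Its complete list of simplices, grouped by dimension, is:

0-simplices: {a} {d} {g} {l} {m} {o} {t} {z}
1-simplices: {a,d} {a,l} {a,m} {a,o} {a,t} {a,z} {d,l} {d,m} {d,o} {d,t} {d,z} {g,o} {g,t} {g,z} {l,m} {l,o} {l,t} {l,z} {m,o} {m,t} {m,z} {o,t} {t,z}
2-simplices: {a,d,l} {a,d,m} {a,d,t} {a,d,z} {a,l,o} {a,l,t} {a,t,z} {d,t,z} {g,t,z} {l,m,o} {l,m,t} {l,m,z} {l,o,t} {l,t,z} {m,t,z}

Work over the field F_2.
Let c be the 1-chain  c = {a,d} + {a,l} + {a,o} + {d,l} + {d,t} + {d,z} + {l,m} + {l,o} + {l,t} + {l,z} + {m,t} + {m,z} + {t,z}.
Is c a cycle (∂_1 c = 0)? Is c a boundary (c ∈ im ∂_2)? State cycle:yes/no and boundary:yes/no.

n_0=8 n_1=23 n_2=15  [Z2]
∂1: piv[ad,al,am,ao,at,az,go] rk=7  ker:dl,dm,do,dt,dz,gt,gz,lm,lo,lt,lz,mo,mt,mz,ot,tz
∂2: piv[adl,adm,adt,adz,alo,alt,atz,gtz,lmo,lmt,lmz,lot,ltz] rk=13  ker:dtz,mtz
∂1c = {a} + {m}

cycle:no boundary:no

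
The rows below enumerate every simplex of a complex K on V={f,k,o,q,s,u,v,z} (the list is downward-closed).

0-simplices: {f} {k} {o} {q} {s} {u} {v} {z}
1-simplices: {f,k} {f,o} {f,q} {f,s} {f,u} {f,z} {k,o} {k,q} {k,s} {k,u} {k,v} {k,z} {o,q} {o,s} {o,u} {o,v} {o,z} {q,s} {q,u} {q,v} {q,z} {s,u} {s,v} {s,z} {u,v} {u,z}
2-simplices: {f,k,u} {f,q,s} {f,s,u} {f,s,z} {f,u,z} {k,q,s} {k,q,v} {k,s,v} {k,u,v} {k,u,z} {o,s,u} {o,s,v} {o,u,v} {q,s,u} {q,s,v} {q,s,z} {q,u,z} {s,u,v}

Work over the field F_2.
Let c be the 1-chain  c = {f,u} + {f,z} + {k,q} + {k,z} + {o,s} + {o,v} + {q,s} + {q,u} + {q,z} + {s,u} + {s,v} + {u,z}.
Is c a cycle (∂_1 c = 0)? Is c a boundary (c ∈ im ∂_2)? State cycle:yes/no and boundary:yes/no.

cycle:yes boundary:yes

n_0=8 n_1=26 n_2=18  [Z2]
∂1: piv[fk,fo,fq,fs,fu,fz,kv] rk=7  ker:ko,kq,ks,ku,kz,oq,os,ou,ov,oz,qs,qu,qv,qz,su,sv,sz,uv,uz
∂2: piv[fku,fqs,fsu,fsz,fuz,kqs,kqv,ksv,kuv,kuz,osu,osv,ouv,qsu,qsz] rk=15  ker:qsv,quz,suv
∂1c = 0
c vs im∂2: reduces to 0 ⇒ boundary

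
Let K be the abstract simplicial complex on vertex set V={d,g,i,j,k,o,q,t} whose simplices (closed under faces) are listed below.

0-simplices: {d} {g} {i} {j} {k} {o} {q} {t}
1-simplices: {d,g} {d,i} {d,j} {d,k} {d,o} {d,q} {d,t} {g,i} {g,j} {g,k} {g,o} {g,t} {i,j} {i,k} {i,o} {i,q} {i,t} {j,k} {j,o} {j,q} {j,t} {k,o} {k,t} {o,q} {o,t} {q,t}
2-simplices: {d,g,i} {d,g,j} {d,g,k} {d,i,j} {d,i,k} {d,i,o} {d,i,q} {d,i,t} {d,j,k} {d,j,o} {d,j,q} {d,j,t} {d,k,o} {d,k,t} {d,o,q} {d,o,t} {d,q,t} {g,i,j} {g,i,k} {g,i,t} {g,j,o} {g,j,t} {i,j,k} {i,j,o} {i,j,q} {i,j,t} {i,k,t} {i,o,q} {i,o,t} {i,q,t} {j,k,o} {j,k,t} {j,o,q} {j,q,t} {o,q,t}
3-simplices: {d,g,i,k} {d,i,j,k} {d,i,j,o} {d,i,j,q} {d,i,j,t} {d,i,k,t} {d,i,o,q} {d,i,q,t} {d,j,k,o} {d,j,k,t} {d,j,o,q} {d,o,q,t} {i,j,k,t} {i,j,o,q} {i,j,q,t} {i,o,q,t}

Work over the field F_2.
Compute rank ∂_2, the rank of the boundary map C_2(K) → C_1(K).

rank∂_2=19

n_0=8 n_1=26 n_2=35 n_3=16  [Z2]
∂1: piv[dg,di,dj,dk,do,dq,dt] rk=7  ker:gi,gj,gk,go,gt,ij,ik,io,iq,it,jk,jo,jq,jt,ko,kt,oq,ot,qt
∂2: piv[dgi,dgj,dgk,dij,dik,dio,diq,dit,djk,djo,djq,djt,dko,dkt,doq,dot,dqt,git,gjo] rk=19  ker:gij,gik,gjt,ijk,ijo,ijq,ijt,ikt,ioq,iot,iqt,jko,jkt,joq,jqt,oqt
∂3: piv[dgik,dijk,dijo,dijq,dijt,dikt,dioq,diqt,djko,djkt,djoq,doqt,ijqt,ioqt] rk=14  ker:ijkt,ijoq
rk∂_2=19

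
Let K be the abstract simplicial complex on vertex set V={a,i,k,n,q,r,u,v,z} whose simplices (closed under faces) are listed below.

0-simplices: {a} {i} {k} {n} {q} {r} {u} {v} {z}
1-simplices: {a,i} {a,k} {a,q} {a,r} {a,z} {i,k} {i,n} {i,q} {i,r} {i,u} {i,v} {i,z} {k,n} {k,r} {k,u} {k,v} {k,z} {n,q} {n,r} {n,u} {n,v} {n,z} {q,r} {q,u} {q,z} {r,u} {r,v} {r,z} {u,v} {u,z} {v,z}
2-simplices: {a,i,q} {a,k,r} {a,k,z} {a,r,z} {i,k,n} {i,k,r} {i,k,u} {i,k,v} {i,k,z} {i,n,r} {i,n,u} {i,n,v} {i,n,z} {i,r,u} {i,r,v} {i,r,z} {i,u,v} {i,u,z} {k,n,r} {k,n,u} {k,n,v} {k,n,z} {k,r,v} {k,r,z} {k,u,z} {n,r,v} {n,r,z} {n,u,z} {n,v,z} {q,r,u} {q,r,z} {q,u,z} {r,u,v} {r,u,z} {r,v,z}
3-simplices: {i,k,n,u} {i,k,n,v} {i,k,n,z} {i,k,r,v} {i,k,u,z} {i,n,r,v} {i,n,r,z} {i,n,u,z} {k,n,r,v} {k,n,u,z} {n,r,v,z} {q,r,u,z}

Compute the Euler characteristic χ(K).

χ(K)=1

n_0=9 n_1=31 n_2=35 n_3=12
χ=+9−31+35−12=1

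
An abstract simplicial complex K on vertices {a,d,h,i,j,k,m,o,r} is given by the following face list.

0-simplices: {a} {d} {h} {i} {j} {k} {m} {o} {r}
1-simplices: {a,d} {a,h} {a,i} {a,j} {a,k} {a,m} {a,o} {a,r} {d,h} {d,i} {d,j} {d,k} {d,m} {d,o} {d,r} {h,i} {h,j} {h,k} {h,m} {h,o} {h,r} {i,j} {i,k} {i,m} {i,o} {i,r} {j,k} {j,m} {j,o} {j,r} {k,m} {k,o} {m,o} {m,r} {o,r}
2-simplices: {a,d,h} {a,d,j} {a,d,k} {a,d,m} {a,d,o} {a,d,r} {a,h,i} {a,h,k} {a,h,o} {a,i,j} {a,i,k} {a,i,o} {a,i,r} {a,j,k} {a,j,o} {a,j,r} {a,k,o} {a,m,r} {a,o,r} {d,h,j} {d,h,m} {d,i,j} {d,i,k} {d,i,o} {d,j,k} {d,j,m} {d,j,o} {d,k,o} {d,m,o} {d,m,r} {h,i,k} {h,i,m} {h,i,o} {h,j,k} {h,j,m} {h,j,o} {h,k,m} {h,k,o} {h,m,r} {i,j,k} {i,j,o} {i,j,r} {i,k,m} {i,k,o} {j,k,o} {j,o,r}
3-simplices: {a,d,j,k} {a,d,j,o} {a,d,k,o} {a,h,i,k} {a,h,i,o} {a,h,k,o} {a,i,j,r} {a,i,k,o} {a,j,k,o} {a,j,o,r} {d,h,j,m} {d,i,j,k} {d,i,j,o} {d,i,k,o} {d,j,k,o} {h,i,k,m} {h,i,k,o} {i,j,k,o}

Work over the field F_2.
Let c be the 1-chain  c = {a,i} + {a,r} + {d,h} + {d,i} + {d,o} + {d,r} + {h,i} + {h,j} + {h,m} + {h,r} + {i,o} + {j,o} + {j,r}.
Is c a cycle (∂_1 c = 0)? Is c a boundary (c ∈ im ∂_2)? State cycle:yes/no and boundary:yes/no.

cycle:no boundary:no

n_0=9 n_1=35 n_2=46 n_3=18  [Z2]
∂1: piv[ad,ah,ai,aj,ak,am,ao,ar] rk=8  ker:dh,di,dj,dk,dm,do,dr,hi,hj,hk,hm,ho,hr,ij,ik,im,io,ir,jk,jm,jo,jr,km,ko,mo,mr,or
∂2: piv[adh,adj,adk,adm,ado,adr,ahi,ahk,aho,aij,aik,aio,air,ajk,ajo,ajr,ako,amr,aor,dhj,dhm,dij,djm,dmo,him,hkm,hmr] rk=27  ker:dik,dio,djk,djo,dko,dmr,hik,hio,hjk,hjm,hjo,hko,ijk,ijo,ijr,ikm,iko,jko,jor
∂3: piv[adjk,adjo,adko,ahik,ahio,ahko,aijr,aiko,ajko,ajor,dhjm,dijk,dijo,diko,hikm] rk=15  ker:djko,hiko,ijko
∂1c = {h} + {j} + {m} + {o}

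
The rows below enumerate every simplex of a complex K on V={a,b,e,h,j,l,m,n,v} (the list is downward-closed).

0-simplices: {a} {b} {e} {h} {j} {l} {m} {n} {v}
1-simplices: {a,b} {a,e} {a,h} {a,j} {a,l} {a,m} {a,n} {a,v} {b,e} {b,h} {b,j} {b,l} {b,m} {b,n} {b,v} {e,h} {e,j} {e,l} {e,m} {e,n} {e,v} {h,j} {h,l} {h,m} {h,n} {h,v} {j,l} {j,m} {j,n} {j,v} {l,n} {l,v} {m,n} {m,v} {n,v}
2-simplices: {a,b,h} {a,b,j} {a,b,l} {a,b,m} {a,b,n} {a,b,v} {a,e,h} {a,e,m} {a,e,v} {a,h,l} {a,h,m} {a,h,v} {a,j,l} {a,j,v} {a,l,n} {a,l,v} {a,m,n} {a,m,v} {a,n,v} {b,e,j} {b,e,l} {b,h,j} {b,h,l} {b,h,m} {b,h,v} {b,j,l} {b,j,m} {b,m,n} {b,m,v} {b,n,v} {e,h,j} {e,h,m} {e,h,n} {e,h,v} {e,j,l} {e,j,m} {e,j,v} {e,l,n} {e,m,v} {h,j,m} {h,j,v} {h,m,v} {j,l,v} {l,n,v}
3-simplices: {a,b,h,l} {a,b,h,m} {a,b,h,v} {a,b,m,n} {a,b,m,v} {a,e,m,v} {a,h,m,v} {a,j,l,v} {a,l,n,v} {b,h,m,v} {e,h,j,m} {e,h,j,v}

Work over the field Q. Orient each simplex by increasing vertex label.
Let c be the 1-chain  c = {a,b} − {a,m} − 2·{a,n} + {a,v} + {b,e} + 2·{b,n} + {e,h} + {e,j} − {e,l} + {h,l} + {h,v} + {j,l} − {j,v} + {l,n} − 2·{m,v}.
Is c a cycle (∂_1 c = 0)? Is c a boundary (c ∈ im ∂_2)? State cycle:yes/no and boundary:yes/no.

cycle:no boundary:no

n_0=9 n_1=35 n_2=44 n_3=12  [Q]
∂1: piv[ab,ae,ah,aj,al,am,an,av] rk=8  ker:be,bh,bj,bl,bm,bn,bv,eh,ej,el,em,en,ev,hj,hl,hm,hn,hv,jl,jm,jn,jv,ln,lv,mn,mv,nv
∂2: piv[abh,abj,abl,abm,abn,abv,aeh,aem,aev,ahl,ahm,ahv,ajl,ajv,aln,alv,amn,amv,anv,bej,bel,bhj,bjm,ehj,ehn,eln] rk=26  ker:bhl,bhm,bhv,bjl,bmn,bmv,bnv,ehm,ehv,ejl,ejm,ejv,emv,hjm,hjv,hmv,jlv,lnv
∂3: piv[abhl,abhm,abhv,abmn,abmv,aemv,ahmv,ajlv,alnv,ehjm,ehjv] rk=11  ker:bhmv
∂1c = {a} − 2·{b} − {h} + {j} + {m} + {n} − {v}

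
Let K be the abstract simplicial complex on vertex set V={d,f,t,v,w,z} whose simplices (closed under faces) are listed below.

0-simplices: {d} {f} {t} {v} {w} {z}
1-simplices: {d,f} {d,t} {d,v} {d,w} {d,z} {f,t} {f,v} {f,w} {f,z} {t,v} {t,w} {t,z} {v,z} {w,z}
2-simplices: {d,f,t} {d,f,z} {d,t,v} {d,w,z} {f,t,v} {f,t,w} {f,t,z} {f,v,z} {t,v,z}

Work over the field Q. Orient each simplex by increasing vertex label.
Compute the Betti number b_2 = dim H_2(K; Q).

b_2=1

n_0=6 n_1=14 n_2=9  [Q]
∂1: piv[df,dt,dv,dw,dz] rk=5  ker:ft,fv,fw,fz,tv,tw,tz,vz,wz
∂2: piv[dft,dfz,dtv,dwz,ftv,ftw,ftz,fvz] rk=8  ker:tvz
b_2=(9−8)−0=1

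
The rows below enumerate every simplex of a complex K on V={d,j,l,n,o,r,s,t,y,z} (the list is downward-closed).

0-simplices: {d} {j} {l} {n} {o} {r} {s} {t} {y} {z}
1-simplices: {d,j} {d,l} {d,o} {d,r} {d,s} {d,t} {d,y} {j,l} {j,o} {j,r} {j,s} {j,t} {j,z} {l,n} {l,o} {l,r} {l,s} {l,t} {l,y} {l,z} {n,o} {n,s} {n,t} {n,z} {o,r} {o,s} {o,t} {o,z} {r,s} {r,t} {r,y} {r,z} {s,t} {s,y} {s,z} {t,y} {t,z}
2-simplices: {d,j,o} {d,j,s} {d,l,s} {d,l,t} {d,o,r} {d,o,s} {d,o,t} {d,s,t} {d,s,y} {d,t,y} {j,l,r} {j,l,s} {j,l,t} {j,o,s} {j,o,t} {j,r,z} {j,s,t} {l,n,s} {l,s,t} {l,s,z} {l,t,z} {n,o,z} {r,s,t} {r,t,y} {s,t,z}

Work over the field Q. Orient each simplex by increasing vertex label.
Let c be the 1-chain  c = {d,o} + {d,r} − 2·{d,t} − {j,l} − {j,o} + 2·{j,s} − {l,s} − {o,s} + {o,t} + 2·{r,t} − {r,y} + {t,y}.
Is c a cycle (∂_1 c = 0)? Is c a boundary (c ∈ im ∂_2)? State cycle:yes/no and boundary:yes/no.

cycle:yes boundary:no

n_0=10 n_1=37 n_2=25  [Q]
∂1: piv[dj,dl,do,dr,ds,dt,dy,jz,ln] rk=9  ker:jl,jo,jr,js,jt,lo,lr,ls,lt,ly,lz,no,ns,nt,nz,or,os,ot,oz,rs,rt,ry,rz,st,sy,sz,ty,tz
∂2: piv[djo,djs,dls,dlt,dor,dos,dot,dst,dsy,dty,jlr,jls,jlt,jrz,lns,lsz,ltz,noz,rst,rty] rk=20  ker:jos,jot,jst,lst,stz
∂1c = 0
c vs im∂2: residual ≠ 0 ⇒ not boundary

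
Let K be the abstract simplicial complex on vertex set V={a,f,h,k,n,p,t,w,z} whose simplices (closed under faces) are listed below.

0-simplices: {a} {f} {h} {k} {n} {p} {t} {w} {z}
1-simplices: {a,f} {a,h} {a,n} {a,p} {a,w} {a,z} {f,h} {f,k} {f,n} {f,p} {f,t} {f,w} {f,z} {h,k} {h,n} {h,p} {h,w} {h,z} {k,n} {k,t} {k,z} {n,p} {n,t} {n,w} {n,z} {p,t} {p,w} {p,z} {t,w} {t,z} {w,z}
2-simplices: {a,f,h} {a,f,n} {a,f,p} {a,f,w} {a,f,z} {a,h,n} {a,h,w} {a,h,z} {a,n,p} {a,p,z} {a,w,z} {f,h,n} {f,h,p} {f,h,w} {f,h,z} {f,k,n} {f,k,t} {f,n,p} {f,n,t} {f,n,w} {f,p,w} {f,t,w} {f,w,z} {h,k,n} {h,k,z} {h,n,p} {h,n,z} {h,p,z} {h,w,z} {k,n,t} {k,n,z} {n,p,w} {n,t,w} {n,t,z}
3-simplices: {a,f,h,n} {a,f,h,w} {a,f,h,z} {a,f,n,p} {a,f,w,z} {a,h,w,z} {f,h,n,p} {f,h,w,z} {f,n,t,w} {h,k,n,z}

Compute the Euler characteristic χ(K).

n_0=9 n_1=31 n_2=34 n_3=10
χ=+9−31+34−10=2

χ(K)=2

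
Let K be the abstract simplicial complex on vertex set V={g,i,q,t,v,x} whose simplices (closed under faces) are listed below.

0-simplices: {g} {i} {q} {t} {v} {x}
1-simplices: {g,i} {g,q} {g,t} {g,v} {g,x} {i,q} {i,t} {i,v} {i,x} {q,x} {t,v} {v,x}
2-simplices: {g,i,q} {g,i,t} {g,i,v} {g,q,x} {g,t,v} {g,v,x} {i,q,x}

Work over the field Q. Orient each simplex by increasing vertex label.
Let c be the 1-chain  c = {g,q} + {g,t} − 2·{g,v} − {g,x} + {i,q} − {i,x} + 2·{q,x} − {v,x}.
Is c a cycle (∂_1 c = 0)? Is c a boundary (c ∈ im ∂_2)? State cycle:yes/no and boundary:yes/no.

n_0=6 n_1=12 n_2=7  [Q]
∂1: piv[gi,gq,gt,gv,gx] rk=5  ker:iq,it,iv,ix,qx,tv,vx
∂2: piv[giq,git,giv,gqx,gtv,gvx,iqx] rk=7
∂1c = {g} + {t} − {v} − {x}

cycle:no boundary:no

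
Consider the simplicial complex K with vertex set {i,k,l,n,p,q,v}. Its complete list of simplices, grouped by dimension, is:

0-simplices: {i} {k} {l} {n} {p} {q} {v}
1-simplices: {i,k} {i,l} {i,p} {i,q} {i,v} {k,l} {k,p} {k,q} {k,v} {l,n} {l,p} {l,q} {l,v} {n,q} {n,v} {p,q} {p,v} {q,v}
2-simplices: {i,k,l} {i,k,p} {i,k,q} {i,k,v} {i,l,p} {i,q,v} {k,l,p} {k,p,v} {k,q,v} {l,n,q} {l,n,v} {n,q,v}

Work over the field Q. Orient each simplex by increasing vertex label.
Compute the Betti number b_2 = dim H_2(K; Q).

b_2=2

n_0=7 n_1=18 n_2=12  [Q]
∂1: piv[ik,il,ip,iq,iv,ln] rk=6  ker:kl,kp,kq,kv,lp,lq,lv,nq,nv,pq,pv,qv
∂2: piv[ikl,ikp,ikq,ikv,ilp,iqv,kpv,lnq,lnv,nqv] rk=10  ker:klp,kqv
b_2=(12−10)−0=2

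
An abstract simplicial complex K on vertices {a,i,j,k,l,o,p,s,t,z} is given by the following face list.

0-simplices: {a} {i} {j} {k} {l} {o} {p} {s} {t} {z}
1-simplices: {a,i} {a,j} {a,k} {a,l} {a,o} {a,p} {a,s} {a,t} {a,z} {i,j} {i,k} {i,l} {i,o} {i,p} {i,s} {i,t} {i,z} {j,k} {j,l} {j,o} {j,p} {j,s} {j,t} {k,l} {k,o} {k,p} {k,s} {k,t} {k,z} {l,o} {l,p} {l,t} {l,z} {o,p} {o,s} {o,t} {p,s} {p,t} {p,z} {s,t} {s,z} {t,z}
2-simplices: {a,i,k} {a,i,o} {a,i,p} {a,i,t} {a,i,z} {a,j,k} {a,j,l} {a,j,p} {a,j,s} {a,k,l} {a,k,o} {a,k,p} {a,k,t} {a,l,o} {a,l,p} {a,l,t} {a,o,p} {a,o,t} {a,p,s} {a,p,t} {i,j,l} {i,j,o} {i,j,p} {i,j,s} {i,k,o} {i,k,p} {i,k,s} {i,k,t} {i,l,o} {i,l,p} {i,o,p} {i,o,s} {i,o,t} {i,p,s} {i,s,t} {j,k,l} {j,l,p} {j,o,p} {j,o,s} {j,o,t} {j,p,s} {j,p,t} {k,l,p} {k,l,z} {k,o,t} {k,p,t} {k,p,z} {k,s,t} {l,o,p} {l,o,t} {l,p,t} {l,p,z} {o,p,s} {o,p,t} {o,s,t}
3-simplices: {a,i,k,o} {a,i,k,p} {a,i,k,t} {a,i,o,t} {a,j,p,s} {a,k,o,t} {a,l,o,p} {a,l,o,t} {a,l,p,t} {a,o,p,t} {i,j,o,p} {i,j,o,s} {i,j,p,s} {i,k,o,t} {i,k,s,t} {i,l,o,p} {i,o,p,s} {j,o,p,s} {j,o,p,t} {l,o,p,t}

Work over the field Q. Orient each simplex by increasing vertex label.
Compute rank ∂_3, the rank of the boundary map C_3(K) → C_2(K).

rank∂_3=17

n_0=10 n_1=42 n_2=55 n_3=20  [Q]
∂1: piv[ai,aj,ak,al,ao,ap,as,at,az] rk=9  ker:ij,ik,il,io,ip,is,it,iz,jk,jl,jo,jp,js,jt,kl,ko,kp,ks,kt,kz,lo,lp,lt,lz,op,os,ot,ps,pt,pz,st,sz,tz
∂2: piv[aik,aio,aip,ait,aiz,ajk,ajl,ajp,ajs,akl,ako,akp,akt,alo,alp,alt,aop,aot,aps,apt,ijl,ijo,ijp,ijs,iks,ios,ist,jot,klz,kpz] rk=30  ker:iko,ikp,ikt,ilo,ilp,iop,iot,ips,jkl,jlp,jop,jos,jps,jpt,klp,kot,kpt,kst,lop,lot,lpt,lpz,ops,opt,ost
∂3: piv[aiko,aikp,aikt,aiot,ajps,akot,alop,alot,alpt,aopt,ijop,ijos,ijps,ikst,ilop,iops,jopt] rk=17  ker:ikot,jops,lopt
rk∂_3=17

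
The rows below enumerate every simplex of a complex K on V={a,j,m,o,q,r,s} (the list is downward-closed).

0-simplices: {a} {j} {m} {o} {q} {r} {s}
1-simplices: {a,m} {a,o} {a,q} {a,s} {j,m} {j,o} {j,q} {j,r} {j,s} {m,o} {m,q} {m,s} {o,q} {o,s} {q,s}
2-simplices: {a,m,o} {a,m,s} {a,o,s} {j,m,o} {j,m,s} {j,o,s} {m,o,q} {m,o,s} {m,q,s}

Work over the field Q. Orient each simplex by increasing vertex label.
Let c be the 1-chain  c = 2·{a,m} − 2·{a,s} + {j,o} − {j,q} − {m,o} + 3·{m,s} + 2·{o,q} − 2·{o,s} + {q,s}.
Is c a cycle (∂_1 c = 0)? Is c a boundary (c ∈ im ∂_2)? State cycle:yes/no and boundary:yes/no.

cycle:yes boundary:no

n_0=7 n_1=15 n_2=9  [Q]
∂1: piv[am,ao,aq,as,jm,jr] rk=6  ker:jo,jq,js,mo,mq,ms,oq,os,qs
∂2: piv[amo,ams,aos,jmo,jms,moq,mqs] rk=7  ker:jos,mos
∂1c = 0
c vs im∂2: residual ≠ 0 ⇒ not boundary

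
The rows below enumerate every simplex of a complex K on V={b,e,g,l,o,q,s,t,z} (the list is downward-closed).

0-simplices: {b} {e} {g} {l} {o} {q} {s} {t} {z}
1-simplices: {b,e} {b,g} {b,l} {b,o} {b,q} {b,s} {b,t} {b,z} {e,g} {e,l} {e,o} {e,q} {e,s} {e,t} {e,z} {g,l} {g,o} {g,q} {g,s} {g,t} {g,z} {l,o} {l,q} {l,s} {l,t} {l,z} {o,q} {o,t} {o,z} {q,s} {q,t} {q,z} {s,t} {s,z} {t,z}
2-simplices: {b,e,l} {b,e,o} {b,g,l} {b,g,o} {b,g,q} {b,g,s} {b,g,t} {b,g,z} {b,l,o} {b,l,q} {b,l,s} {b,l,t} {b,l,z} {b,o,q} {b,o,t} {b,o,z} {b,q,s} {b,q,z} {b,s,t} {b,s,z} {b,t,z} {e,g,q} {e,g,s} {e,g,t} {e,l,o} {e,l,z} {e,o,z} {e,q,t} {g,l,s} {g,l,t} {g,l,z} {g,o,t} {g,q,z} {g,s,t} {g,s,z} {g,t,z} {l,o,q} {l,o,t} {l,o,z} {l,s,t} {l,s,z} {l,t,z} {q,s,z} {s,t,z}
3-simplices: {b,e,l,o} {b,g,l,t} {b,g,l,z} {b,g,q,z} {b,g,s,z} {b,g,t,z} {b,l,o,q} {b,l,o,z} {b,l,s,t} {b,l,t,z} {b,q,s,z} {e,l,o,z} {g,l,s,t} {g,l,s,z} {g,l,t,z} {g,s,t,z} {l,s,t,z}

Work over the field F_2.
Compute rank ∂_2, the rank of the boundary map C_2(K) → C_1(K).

rank∂_2=26

n_0=9 n_1=35 n_2=44 n_3=17  [Z2]
∂1: piv[be,bg,bl,bo,bq,bs,bt,bz] rk=8  ker:eg,el,eo,eq,es,et,ez,gl,go,gq,gs,gt,gz,lo,lq,ls,lt,lz,oq,ot,oz,qs,qt,qz,st,sz,tz
∂2: piv[bel,beo,bgl,bgo,bgq,bgs,bgt,bgz,blo,blq,bls,blt,blz,boq,bot,boz,bqs,bqz,bst,bsz,btz,egq,egs,egt,elz,eqt] rk=26  ker:elo,eoz,gls,glt,glz,got,gqz,gst,gsz,gtz,loq,lot,loz,lst,lsz,ltz,qsz,stz
∂3: piv[belo,bglt,bglz,bgqz,bgsz,bgtz,bloq,bloz,blst,bltz,bqsz,eloz,glst,glsz,gstz] rk=15  ker:gltz,lstz
rk∂_2=26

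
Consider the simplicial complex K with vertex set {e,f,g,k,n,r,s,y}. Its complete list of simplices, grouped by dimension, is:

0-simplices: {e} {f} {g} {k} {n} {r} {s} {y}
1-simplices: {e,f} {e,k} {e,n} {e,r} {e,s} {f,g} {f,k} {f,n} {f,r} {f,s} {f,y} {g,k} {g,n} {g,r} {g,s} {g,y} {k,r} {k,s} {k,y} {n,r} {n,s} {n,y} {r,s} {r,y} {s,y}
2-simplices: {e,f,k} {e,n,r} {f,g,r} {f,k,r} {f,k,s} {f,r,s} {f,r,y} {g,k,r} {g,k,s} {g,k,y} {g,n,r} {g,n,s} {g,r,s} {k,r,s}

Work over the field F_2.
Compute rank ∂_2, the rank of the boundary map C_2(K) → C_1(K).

n_0=8 n_1=25 n_2=14  [Z2]
∂1: piv[ef,ek,en,er,es,fg,fy] rk=7  ker:fk,fn,fr,fs,gk,gn,gr,gs,gy,kr,ks,ky,nr,ns,ny,rs,ry,sy
∂2: piv[efk,enr,fgr,fkr,fks,frs,fry,gkr,gks,gky,gnr,gns] rk=12  ker:grs,krs
rk∂_2=12

rank∂_2=12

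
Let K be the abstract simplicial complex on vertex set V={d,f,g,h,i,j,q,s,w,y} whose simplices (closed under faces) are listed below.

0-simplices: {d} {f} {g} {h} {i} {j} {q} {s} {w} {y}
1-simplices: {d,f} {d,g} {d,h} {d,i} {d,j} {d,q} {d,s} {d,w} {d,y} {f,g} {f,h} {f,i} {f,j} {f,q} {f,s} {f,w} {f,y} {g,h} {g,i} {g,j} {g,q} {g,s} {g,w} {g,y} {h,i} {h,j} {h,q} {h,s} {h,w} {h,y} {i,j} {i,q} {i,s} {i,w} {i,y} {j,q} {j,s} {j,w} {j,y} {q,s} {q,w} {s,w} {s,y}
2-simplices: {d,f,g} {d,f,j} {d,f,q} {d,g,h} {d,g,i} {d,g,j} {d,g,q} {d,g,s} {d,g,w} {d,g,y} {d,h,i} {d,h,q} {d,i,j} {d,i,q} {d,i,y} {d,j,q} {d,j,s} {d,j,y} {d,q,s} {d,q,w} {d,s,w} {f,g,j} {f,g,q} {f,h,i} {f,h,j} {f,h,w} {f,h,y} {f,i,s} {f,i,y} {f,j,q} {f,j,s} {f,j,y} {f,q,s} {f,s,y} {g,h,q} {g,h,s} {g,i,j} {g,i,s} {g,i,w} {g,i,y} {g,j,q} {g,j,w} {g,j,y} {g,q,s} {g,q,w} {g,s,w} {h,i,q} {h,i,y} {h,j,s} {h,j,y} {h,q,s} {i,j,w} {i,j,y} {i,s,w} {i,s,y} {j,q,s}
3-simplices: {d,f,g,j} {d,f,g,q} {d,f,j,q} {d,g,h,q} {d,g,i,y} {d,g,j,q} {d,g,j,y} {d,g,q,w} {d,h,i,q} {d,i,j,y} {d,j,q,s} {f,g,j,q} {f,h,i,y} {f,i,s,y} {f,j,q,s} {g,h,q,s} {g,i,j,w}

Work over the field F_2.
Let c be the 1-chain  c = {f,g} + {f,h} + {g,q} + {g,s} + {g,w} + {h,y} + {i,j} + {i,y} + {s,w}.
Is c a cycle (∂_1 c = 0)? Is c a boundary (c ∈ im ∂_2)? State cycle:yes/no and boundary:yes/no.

n_0=10 n_1=43 n_2=56 n_3=17  [Z2]
∂1: piv[df,dg,dh,di,dj,dq,ds,dw,dy] rk=9  ker:fg,fh,fi,fj,fq,fs,fw,fy,gh,gi,gj,gq,gs,gw,gy,hi,hj,hq,hs,hw,hy,ij,iq,is,iw,iy,jq,js,jw,jy,qs,qw,sw,sy
∂2: piv[dfg,dfj,dfq,dgh,dgi,dgj,dgq,dgs,dgw,dgy,dhi,dhq,dij,diq,diy,djq,djs,djy,dqs,dqw,dsw,fhi,fhj,fhw,fhy,fis,fiy,fjs,fjy,fsy,ghs,giw,gjw] rk=33  ker:fgj,fgq,fjq,fqs,ghq,gij,gis,giy,gjq,gjy,gqs,gqw,gsw,hiq,hiy,hjs,hjy,hqs,ijw,ijy,isw,isy,jqs
∂3: piv[dfgj,dfgq,dfjq,dghq,dgiy,dgjq,dgjy,dgqw,dhiq,dijy,djqs,fhiy,fisy,fjqs,ghqs,gijw] rk=16  ker:fgjq
∂1c = {j} + {q}

cycle:no boundary:no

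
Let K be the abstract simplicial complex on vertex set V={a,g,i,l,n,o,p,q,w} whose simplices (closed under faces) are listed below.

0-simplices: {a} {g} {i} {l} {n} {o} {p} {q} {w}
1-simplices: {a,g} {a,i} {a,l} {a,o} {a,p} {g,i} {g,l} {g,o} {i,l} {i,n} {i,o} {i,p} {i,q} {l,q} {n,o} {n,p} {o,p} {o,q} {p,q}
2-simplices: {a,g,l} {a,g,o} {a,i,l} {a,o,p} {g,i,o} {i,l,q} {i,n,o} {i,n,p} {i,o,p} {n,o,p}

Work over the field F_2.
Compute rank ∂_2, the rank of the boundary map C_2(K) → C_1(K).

n_0=9 n_1=19 n_2=10  [Z2]
∂1: piv[ag,ai,al,ao,ap,in,iq] rk=7  ker:gi,gl,go,il,io,ip,lq,no,np,op,oq,pq
∂2: piv[agl,ago,ail,aop,gio,ilq,ino,inp,iop] rk=9  ker:nop
rk∂_2=9

rank∂_2=9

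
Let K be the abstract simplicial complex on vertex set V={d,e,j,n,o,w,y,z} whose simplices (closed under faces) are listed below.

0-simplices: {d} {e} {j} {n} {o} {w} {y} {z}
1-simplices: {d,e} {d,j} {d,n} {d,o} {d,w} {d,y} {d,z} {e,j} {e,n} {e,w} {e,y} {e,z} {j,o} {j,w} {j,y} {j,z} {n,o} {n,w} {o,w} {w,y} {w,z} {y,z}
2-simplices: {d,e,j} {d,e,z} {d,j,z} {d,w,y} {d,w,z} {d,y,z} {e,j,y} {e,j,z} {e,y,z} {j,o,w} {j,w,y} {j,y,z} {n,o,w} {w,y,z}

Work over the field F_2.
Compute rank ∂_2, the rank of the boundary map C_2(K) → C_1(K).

rank∂_2=11

n_0=8 n_1=22 n_2=14  [Z2]
∂1: piv[de,dj,dn,do,dw,dy,dz] rk=7  ker:ej,en,ew,ey,ez,jo,jw,jy,jz,no,nw,ow,wy,wz,yz
∂2: piv[dej,dez,djz,dwy,dwz,dyz,ejy,eyz,jow,jwy,now] rk=11  ker:ejz,jyz,wyz
rk∂_2=11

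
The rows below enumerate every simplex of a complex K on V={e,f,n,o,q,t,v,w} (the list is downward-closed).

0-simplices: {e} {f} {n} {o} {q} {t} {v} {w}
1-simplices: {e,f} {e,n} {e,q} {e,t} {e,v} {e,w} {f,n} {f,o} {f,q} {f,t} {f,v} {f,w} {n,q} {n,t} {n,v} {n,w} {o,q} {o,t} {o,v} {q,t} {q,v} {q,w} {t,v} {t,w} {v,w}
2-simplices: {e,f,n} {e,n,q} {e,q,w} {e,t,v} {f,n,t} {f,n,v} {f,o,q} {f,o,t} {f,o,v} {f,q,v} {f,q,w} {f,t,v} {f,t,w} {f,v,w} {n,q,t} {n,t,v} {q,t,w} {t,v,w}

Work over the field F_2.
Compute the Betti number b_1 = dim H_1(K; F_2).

b_1=2

n_0=8 n_1=25 n_2=18  [Z2]
∂1: piv[ef,en,eq,et,ev,ew,fo] rk=7  ker:fn,fq,ft,fv,fw,nq,nt,nv,nw,oq,ot,ov,qt,qv,qw,tv,tw,vw
∂2: piv[efn,enq,eqw,etv,fnt,fnv,foq,fot,fov,fqv,fqw,ftv,ftw,fvw,nqt,qtw] rk=16  ker:ntv,tvw
b_1=(25−7)−16=2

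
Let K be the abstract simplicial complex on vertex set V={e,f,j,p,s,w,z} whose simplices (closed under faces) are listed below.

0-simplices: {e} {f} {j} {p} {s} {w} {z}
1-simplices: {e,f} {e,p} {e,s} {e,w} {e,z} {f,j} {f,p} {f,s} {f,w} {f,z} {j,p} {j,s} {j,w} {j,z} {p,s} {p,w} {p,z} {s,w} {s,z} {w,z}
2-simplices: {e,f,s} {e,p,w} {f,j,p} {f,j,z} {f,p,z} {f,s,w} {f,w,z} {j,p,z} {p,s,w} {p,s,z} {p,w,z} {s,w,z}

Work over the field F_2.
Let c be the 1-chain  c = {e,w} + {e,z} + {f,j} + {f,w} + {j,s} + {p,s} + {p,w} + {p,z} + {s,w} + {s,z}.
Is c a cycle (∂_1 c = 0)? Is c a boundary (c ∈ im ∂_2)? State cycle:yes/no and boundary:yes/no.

cycle:no boundary:no

n_0=7 n_1=20 n_2=12  [Z2]
∂1: piv[ef,ep,es,ew,ez,fj] rk=6  ker:fp,fs,fw,fz,jp,js,jw,jz,ps,pw,pz,sw,sz,wz
∂2: piv[efs,epw,fjp,fjz,fpz,fsw,fwz,psw,psz,pwz] rk=10  ker:jpz,swz
∂1c = {p} + {z}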